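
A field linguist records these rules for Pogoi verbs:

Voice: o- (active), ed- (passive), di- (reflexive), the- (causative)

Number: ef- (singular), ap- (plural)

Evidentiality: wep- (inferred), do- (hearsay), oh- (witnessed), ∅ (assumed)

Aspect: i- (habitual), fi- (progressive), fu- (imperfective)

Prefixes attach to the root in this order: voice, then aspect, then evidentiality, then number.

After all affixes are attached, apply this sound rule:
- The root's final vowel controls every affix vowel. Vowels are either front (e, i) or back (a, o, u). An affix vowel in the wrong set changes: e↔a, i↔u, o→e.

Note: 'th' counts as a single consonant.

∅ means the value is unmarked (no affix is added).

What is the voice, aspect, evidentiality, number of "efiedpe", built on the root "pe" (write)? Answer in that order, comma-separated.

passive, habitual, assumed, singular

Segment: ef-i-ed-pe.
voice: ed- → passive.
aspect: i- → habitual.
evidentiality: ∅ → assumed.
number: ef- → singular.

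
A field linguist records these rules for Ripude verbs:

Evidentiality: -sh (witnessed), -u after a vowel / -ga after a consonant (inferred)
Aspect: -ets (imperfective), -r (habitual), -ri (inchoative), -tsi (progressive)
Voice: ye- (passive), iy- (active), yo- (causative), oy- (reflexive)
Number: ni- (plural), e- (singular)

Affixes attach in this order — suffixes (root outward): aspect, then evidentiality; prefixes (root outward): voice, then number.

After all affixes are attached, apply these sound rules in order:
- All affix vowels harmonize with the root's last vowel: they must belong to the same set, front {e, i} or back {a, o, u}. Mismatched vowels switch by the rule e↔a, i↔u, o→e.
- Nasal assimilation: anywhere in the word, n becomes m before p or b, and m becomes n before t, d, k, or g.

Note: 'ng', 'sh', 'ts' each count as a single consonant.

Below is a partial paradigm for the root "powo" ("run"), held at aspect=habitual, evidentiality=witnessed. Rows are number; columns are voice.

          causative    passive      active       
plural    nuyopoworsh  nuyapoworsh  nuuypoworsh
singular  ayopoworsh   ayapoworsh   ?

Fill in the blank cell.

Attach aspect habitual -r → powor.
Attach voice active iy- → iypowor.
Attach evidentiality witnessed -sh → iypoworsh.
Attach number singular e- → eiypoworsh.
Apply vowel harmony: eiypoworsh → auypoworsh.
Nasal assimilation: no change.

auypoworsh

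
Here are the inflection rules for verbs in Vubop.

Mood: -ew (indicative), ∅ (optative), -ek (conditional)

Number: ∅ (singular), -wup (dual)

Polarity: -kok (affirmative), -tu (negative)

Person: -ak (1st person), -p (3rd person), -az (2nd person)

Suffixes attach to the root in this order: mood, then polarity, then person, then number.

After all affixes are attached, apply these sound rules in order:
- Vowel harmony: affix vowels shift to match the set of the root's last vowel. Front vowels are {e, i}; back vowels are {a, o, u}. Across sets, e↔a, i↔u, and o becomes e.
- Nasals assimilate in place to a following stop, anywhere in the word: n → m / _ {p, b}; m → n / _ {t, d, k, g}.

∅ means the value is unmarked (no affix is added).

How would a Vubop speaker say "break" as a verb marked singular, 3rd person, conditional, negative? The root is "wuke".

wukeektip

Attach mood conditional -ek → wukeek.
Attach polarity negative -tu → wukeektu.
Attach person 3rd person -p → wukeektup.
number = singular: zero marking, form stays wukeektup.
Apply vowel harmony: wukeektup → wukeektip.
Nasal assimilation: no change.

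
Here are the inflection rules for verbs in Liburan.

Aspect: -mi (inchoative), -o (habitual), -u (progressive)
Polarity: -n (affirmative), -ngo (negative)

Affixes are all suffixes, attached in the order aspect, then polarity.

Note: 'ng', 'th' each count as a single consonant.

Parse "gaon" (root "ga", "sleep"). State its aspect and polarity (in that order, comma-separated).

Segment: ga-o-n.
aspect: -o → habitual.
polarity: -n → affirmative.

habitual, affirmative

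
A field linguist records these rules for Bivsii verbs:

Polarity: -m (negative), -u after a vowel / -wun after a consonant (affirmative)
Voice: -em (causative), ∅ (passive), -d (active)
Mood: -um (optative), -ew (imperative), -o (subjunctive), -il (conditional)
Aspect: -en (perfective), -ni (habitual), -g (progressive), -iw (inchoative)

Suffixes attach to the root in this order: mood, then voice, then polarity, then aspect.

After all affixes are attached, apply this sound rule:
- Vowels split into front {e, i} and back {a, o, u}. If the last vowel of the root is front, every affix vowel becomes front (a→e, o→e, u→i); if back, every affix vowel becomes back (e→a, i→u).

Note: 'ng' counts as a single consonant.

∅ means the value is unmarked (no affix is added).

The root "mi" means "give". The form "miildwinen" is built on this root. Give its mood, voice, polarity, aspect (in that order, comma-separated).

Segment: mi-il-d-wun-en.
mood: -il → conditional.
voice: -d → active.
polarity: -u/wun → affirmative.
aspect: -en → perfective.

conditional, active, affirmative, perfective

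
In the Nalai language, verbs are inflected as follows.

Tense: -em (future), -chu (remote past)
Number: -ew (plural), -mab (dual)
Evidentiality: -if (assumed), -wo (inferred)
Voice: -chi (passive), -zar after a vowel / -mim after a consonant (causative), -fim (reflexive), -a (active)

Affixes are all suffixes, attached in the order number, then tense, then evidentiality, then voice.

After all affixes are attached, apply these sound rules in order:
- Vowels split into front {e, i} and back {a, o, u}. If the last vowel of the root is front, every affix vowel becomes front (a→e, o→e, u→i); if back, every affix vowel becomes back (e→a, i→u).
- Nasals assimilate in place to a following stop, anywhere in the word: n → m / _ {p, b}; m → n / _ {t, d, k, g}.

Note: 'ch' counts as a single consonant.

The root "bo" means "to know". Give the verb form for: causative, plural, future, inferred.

Attach number plural -ew → boew.
Attach tense future -em → boewem.
Attach evidentiality inferred -wo → boewemwo.
Attach voice causative -zar (after vowel 'o') → boewemwozar.
Apply vowel harmony: boewemwozar → boawamwozar.
Nasal assimilation: no change.

boawamwozar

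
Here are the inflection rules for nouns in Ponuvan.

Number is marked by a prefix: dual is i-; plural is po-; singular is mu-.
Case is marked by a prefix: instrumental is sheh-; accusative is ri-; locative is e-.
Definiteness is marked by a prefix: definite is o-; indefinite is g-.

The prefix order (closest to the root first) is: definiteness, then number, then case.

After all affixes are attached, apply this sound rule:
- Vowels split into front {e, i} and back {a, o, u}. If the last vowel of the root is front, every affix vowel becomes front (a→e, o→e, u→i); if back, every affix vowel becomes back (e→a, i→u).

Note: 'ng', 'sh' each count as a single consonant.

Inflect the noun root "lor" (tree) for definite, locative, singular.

Attach definiteness definite o- → olor.
Attach number singular mu- → muolor.
Attach case locative e- → emuolor.
Apply vowel harmony: emuolor → amuolor.

amuolor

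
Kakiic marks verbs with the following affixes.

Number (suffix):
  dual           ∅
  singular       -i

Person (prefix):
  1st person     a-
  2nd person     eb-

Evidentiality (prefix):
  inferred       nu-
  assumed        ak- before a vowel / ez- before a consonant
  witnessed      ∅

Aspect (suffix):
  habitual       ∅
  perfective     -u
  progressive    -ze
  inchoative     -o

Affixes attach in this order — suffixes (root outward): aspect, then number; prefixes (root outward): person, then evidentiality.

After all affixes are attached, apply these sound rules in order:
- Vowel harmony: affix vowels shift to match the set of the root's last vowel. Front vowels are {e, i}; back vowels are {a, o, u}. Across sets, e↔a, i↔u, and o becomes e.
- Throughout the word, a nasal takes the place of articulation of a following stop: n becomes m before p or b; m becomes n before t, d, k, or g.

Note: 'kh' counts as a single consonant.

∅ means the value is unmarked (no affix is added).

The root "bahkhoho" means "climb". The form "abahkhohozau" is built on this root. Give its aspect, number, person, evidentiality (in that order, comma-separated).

Segment: a-bahkhoho-ze-i.
aspect: -ze → progressive.
number: -i → singular.
person: a- → 1st person.
evidentiality: ∅ → witnessed.

progressive, singular, 1st person, witnessed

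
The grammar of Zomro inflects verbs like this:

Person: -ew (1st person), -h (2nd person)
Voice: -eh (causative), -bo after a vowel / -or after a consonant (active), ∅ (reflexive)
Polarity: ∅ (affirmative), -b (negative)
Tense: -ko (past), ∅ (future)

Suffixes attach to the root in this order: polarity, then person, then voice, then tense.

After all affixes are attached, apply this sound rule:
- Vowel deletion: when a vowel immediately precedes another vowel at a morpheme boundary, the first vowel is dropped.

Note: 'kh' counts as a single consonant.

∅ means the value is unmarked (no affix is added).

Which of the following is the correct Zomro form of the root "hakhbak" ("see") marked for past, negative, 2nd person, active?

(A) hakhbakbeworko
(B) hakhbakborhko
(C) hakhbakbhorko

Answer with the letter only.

Attach polarity negative -b → hakhbakb.
Attach person 2nd person -h → hakhbakbh.
Attach voice active -or (after consonant 'h') → hakhbakbhor.
Attach tense past -ko → hakhbakbhorko.
Vowel deletion: no change.
So the correct form is hakhbakbhorko, option (C).
(B) hakhbakborhko is wrong: it has the affixes in the wrong order.
(A) hakhbakbeworko is wrong: it uses 1st person instead of 2nd person for person.

C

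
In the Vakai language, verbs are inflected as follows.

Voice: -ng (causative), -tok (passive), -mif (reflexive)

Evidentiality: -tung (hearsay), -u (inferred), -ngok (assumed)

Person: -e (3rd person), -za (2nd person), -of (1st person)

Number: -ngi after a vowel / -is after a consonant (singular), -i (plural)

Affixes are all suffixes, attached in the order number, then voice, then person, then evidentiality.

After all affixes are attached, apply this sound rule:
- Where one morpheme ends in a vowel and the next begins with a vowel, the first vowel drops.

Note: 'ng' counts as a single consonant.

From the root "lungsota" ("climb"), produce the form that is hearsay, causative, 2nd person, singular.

lungsotangingzatung

Attach number singular -ngi (after vowel 'a') → lungsotangi.
Attach voice causative -ng → lungsotanging.
Attach person 2nd person -za → lungsotangingza.
Attach evidentiality hearsay -tung → lungsotangingzatung.
Vowel deletion: no change.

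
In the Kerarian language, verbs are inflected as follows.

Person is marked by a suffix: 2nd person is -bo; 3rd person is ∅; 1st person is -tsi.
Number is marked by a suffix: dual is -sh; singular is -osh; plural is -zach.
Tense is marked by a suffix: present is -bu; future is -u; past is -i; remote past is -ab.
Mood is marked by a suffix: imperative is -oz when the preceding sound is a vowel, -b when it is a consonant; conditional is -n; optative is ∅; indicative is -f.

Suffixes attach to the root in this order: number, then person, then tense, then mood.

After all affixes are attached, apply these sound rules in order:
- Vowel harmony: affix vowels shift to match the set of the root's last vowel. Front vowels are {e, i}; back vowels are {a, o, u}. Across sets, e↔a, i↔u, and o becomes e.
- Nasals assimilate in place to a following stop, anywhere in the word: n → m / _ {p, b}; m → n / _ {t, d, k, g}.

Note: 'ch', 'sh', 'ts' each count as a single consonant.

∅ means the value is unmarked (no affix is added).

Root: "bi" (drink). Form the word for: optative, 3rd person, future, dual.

Attach number dual -sh → bish.
person = 3rd person: zero marking, form stays bish.
Attach tense future -u → bishu.
mood = optative: zero marking, form stays bishu.
Apply vowel harmony: bishu → bishi.
Nasal assimilation: no change.

bishi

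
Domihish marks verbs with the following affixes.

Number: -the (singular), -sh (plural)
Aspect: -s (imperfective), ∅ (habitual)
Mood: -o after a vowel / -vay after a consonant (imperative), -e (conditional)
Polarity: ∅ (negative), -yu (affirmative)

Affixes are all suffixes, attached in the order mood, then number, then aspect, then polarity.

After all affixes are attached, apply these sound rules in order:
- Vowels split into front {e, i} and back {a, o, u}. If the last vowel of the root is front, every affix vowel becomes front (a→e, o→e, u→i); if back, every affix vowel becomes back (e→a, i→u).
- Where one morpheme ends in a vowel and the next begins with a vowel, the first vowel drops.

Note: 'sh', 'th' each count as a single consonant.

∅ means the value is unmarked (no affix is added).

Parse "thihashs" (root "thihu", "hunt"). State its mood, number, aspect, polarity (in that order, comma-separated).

conditional, plural, imperfective, negative

Segment: thihu-e-sh-s.
mood: -e → conditional.
number: -sh → plural.
aspect: -s → imperfective.
polarity: ∅ → negative.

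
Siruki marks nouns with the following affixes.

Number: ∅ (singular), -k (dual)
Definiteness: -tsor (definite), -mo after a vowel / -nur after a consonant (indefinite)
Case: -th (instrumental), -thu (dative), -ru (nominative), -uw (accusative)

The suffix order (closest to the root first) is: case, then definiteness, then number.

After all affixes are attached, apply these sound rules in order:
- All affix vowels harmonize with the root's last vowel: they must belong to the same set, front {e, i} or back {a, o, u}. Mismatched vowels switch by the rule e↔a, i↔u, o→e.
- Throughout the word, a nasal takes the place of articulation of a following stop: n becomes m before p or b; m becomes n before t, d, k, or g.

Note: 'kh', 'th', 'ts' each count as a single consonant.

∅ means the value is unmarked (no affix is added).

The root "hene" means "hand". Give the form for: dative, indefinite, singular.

Attach case dative -thu → henethu.
Attach definiteness indefinite -mo (after vowel 'u') → henethumo.
number = singular: zero marking, form stays henethumo.
Apply vowel harmony: henethumo → henethime.
Nasal assimilation: no change.

henethime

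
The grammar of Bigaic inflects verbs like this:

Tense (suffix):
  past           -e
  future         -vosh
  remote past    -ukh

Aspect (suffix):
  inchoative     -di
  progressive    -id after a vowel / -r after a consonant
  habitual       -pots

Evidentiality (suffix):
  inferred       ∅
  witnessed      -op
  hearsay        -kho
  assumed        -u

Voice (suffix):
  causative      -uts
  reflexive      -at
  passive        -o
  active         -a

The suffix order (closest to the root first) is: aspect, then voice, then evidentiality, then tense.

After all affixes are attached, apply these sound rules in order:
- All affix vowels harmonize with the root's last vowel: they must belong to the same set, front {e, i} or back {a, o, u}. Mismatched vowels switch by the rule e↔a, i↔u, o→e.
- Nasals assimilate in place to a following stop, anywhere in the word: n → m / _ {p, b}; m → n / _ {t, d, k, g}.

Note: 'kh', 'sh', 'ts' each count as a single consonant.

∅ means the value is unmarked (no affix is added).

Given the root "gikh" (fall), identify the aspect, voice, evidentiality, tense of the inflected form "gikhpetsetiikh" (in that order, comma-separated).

habitual, reflexive, assumed, remote past

Segment: gikh-pots-at-u-ukh.
aspect: -pots → habitual.
voice: -at → reflexive.
evidentiality: -u → assumed.
tense: -ukh → remote past.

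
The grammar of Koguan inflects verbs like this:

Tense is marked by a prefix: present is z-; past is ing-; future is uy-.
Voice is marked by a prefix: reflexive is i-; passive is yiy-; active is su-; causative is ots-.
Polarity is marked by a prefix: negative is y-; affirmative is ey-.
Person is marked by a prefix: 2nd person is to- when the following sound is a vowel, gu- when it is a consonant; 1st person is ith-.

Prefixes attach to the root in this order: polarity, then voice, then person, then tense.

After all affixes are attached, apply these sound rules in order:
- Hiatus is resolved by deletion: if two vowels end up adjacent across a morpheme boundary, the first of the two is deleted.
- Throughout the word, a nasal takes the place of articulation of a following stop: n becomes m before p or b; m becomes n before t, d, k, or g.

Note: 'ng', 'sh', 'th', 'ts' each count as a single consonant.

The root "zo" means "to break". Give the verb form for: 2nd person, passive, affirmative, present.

Attach polarity affirmative ey- → eyzo.
Attach voice passive yiy- → yiyeyzo.
Attach person 2nd person gu- (before consonant 'y') → guyiyeyzo.
Attach tense present z- → zguyiyeyzo.
Vowel deletion: no change.
Nasal assimilation: no change.

zguyiyeyzo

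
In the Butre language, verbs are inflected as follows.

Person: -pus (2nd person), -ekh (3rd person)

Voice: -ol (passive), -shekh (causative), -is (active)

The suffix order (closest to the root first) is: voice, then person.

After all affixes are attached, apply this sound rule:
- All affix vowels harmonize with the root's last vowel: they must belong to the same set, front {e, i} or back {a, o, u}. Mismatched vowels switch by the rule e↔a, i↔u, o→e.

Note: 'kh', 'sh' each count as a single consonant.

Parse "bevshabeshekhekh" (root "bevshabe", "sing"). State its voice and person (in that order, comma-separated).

causative, 3rd person

Segment: bevshabe-shekh-ekh.
voice: -shekh → causative.
person: -ekh → 3rd person.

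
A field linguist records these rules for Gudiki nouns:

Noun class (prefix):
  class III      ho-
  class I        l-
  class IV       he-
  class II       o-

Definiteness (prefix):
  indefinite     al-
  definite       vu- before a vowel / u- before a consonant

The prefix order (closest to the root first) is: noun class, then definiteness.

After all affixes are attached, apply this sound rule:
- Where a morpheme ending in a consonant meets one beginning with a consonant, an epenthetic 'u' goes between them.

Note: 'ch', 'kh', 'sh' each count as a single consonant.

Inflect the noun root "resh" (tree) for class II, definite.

vuoresh

Attach noun class class II o- → oresh.
Attach definiteness definite vu- (before vowel 'o') → vuoresh.
Epenthesis: no change.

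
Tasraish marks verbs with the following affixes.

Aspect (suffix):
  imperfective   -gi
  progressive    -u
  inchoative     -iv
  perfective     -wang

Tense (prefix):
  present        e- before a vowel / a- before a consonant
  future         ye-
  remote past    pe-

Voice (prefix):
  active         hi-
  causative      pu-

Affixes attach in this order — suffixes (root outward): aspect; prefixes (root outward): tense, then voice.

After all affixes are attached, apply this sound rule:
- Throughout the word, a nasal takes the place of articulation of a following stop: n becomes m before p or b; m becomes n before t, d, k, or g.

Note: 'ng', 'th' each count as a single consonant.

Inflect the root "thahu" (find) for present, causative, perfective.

puathahuwang

Attach aspect perfective -wang → thahuwang.
Attach tense present a- (before consonant 'th') → athahuwang.
Attach voice causative pu- → puathahuwang.
Nasal assimilation: no change.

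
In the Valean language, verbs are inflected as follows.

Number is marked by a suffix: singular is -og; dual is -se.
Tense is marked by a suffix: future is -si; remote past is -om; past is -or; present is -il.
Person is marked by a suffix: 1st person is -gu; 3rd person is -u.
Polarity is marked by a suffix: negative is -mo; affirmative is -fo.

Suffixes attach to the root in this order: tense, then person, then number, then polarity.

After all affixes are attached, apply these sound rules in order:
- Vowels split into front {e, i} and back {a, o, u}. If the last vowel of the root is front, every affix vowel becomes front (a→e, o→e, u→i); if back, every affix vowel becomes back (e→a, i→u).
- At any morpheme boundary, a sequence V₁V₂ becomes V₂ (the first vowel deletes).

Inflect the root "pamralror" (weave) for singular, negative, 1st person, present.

pamralrorulgogmo

Attach tense present -il → pamralroril.
Attach person 1st person -gu → pamralrorilgu.
Attach number singular -og → pamralrorilguog.
Attach polarity negative -mo → pamralrorilguogmo.
Apply vowel harmony: pamralrorilguogmo → pamralrorulguogmo.
Apply vowel deletion: pamralrorulguogmo → pamralrorulgogmo.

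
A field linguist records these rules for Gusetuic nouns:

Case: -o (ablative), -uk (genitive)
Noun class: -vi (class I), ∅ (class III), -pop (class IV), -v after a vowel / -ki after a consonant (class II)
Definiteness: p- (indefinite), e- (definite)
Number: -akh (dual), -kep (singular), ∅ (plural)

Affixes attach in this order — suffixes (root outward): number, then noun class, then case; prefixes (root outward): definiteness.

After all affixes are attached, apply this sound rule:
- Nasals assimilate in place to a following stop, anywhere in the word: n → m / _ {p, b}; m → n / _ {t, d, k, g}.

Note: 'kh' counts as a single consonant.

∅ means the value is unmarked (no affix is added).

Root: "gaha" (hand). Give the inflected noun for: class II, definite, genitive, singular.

Attach number singular -kep → gahakep.
Attach noun class class II -ki (after consonant 'p') → gahakepki.
Attach definiteness definite e- → egahakepki.
Attach case genitive -uk → egahakepkiuk.
Nasal assimilation: no change.

egahakepkiuk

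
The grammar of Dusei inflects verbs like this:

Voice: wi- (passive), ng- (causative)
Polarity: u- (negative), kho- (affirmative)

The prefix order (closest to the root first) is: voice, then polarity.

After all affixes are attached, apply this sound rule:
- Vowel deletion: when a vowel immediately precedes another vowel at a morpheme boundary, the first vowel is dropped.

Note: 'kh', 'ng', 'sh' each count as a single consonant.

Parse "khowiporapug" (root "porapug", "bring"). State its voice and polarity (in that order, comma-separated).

passive, affirmative

Segment: kho-wi-porapug.
voice: wi- → passive.
polarity: kho- → affirmative.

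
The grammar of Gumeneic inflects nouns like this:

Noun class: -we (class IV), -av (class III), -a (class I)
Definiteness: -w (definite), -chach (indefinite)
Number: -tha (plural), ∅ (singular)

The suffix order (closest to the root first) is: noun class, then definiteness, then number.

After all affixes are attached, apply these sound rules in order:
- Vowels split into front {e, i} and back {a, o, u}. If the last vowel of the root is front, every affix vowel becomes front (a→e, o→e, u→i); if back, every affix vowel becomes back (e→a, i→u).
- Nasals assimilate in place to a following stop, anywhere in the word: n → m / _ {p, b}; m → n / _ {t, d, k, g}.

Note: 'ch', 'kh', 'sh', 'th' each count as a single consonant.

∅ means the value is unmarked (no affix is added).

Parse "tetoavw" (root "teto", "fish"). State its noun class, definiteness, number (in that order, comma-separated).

class III, definite, singular

Segment: teto-av-w.
noun class: -av → class III.
definiteness: -w → definite.
number: ∅ → singular.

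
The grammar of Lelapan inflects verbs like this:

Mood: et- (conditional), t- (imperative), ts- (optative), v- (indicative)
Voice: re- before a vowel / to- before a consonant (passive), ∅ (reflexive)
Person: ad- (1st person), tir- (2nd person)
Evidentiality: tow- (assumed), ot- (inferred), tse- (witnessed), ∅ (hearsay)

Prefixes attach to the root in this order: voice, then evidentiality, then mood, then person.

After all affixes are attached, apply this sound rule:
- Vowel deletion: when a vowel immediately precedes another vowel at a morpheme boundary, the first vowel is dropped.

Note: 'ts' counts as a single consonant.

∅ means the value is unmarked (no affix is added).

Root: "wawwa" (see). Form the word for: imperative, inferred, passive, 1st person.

adtottowawwa

Attach voice passive to- (before consonant 'w') → towawwa.
Attach evidentiality inferred ot- → ottowawwa.
Attach mood imperative t- → tottowawwa.
Attach person 1st person ad- → adtottowawwa.
Vowel deletion: no change.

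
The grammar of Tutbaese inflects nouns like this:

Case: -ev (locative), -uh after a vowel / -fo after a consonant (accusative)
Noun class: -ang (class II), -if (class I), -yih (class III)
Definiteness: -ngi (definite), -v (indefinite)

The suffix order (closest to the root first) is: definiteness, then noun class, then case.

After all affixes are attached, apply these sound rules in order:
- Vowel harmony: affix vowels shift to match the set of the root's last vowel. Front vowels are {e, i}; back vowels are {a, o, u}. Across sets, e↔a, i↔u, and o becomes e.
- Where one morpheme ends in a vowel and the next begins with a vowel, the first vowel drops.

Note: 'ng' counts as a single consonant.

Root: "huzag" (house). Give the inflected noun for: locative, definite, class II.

Attach definiteness definite -ngi → huzagngi.
Attach noun class class II -ang → huzagngiang.
Attach case locative -ev → huzagngiangev.
Apply vowel harmony: huzagngiangev → huzagnguangav.
Apply vowel deletion: huzagnguangav → huzagngangav.

huzagngangav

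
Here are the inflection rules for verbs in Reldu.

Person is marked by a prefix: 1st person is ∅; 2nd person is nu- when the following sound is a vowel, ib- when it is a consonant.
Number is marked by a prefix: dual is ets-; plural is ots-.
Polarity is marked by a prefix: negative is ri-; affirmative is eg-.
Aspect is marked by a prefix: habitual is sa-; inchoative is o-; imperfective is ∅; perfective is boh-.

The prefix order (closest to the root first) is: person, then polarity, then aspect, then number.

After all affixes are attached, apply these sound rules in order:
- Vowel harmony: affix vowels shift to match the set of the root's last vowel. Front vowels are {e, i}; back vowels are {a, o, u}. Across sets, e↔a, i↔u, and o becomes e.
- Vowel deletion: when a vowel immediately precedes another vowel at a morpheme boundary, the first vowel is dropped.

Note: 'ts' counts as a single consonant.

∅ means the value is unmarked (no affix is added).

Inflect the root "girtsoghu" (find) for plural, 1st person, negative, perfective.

person = 1st person: zero marking, form stays girtsoghu.
Attach polarity negative ri- → rigirtsoghu.
Attach aspect perfective boh- → bohrigirtsoghu.
Attach number plural ots- → otsbohrigirtsoghu.
Apply vowel harmony: otsbohrigirtsoghu → otsbohrugirtsoghu.
Vowel deletion: no change.

otsbohrugirtsoghu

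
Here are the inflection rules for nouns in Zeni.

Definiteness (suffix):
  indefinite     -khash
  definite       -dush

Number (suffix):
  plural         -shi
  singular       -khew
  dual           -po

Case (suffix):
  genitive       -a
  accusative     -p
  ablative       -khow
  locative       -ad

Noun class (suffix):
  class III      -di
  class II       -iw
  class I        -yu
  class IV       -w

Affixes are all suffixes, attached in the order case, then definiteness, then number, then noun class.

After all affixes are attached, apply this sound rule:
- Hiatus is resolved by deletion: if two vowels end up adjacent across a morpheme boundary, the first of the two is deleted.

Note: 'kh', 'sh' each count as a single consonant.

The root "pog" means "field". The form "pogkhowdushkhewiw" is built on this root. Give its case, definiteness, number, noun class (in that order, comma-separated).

ablative, definite, singular, class II

Segment: pog-khow-dush-khew-iw.
case: -khow → ablative.
definiteness: -dush → definite.
number: -khew → singular.
noun class: -iw → class II.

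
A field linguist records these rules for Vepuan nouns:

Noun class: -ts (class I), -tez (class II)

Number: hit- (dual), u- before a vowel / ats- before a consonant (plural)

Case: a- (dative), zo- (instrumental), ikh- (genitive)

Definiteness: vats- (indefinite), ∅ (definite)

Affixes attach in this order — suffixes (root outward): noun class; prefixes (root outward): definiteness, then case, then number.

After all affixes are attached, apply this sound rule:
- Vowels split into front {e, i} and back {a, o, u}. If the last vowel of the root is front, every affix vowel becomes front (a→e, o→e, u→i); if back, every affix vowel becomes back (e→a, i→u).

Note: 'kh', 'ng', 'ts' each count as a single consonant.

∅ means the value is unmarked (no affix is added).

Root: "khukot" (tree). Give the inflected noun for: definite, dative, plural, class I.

uakhukotts

definiteness = definite: zero marking, form stays khukot.
Attach case dative a- → akhukot.
Attach number plural u- (before vowel 'a') → uakhukot.
Attach noun class class I -ts → uakhukotts.
Vowel harmony: no change.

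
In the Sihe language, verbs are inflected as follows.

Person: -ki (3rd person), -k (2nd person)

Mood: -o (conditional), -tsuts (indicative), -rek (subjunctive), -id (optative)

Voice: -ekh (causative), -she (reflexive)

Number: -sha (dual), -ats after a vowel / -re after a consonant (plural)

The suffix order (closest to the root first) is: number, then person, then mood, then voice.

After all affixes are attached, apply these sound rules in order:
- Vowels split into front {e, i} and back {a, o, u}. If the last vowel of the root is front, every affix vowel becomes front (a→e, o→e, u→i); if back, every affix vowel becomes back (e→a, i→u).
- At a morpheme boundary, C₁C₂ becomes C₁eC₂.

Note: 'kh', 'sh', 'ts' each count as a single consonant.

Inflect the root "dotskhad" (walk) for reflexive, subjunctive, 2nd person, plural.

Attach number plural -re (after consonant 'd') → dotskhadre.
Attach person 2nd person -k → dotskhadrek.
Attach mood subjunctive -rek → dotskhadrekrek.
Attach voice reflexive -she → dotskhadrekrekshe.
Apply vowel harmony: dotskhadrekrekshe → dotskhadrakraksha.
Apply epenthesis: dotskhadrakraksha → dotskhaderakerakesha.

dotskhaderakerakesha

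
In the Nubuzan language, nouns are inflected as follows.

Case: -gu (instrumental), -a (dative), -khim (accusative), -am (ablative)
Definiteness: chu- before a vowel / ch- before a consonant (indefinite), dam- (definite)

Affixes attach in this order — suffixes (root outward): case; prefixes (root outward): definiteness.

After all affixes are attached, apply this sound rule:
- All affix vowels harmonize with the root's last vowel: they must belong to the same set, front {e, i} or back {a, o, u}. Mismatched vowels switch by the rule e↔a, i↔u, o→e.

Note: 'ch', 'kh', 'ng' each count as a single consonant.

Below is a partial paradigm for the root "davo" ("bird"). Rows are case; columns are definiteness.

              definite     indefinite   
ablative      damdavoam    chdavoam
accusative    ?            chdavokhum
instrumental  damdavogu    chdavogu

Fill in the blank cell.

Attach definiteness definite dam- → damdavo.
Attach case accusative -khim → damdavokhim.
Apply vowel harmony: damdavokhim → damdavokhum.

damdavokhum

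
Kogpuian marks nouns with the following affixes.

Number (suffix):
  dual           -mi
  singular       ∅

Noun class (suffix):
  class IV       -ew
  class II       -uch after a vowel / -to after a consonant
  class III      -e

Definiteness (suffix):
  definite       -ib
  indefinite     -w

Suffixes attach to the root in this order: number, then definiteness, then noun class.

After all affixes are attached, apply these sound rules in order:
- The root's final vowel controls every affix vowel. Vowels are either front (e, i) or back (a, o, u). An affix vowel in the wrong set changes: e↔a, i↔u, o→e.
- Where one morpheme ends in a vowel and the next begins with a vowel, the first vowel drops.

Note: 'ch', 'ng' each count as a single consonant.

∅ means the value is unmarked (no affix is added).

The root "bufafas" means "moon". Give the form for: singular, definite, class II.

bufafasubto

number = singular: zero marking, form stays bufafas.
Attach definiteness definite -ib → bufafasib.
Attach noun class class II -to (after consonant 'b') → bufafasibto.
Apply vowel harmony: bufafasibto → bufafasubto.
Vowel deletion: no change.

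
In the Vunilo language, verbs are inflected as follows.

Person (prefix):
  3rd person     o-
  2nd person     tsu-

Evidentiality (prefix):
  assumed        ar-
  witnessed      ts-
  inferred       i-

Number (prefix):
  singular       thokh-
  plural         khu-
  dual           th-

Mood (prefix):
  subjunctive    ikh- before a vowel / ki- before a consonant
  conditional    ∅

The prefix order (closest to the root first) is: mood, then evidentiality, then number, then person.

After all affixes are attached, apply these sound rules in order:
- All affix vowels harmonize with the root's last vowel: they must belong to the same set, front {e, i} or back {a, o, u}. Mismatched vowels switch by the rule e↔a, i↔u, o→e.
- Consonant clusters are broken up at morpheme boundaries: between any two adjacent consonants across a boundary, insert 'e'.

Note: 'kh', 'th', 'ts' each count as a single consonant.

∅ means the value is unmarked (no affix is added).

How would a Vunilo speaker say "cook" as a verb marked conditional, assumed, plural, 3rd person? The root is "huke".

mood = conditional: zero marking, form stays huke.
Attach evidentiality assumed ar- → arhuke.
Attach number plural khu- → khuarhuke.
Attach person 3rd person o- → okhuarhuke.
Apply vowel harmony: okhuarhuke → ekhierhuke.
Apply epenthesis: ekhierhuke → ekhierehuke.

ekhierehuke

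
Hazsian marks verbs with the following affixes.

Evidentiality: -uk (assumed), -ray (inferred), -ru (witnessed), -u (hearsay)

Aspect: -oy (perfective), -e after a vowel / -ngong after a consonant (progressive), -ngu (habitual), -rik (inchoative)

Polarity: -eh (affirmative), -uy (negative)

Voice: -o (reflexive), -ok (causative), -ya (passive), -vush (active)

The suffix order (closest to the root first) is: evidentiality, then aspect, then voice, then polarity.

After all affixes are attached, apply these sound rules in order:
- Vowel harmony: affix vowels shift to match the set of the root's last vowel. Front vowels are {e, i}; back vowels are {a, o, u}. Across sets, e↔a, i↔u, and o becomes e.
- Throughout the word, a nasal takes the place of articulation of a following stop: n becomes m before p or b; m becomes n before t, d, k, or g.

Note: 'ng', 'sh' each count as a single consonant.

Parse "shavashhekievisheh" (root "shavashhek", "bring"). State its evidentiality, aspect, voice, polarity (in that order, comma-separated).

Segment: shavashhek-u-e-vush-eh.
evidentiality: -u → hearsay.
aspect: -e/ngong → progressive.
voice: -vush → active.
polarity: -eh → affirmative.

hearsay, progressive, active, affirmative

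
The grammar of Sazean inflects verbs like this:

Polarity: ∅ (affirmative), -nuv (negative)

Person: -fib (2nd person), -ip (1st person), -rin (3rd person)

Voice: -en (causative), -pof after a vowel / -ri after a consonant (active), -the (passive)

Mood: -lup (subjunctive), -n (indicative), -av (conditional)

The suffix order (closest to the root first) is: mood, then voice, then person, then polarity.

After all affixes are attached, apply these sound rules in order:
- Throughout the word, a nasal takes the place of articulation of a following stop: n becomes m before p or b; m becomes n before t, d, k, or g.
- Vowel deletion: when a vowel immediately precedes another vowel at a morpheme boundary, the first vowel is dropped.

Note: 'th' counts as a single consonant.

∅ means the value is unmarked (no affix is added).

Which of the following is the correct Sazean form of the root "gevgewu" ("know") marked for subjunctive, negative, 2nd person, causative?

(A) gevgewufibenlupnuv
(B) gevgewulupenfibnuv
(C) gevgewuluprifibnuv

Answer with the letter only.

B

Attach mood subjunctive -lup → gevgewulup.
Attach voice causative -en → gevgewulupen.
Attach person 2nd person -fib → gevgewulupenfib.
Attach polarity negative -nuv → gevgewulupenfibnuv.
Nasal assimilation: no change.
Vowel deletion: no change.
So the correct form is gevgewulupenfibnuv, option (B).
(C) gevgewuluprifibnuv is wrong: it uses active instead of causative for voice.
(A) gevgewufibenlupnuv is wrong: it has the affixes in the wrong order.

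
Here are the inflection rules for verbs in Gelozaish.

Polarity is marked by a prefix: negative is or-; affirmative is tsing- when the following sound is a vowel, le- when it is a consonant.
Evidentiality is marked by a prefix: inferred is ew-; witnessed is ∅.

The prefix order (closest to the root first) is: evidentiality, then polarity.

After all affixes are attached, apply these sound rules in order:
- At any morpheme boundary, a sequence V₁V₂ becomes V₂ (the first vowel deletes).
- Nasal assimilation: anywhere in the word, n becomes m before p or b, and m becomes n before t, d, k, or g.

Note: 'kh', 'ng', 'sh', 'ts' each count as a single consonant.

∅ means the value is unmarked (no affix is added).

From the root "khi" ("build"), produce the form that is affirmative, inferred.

tsingewkhi

Attach evidentiality inferred ew- → ewkhi.
Attach polarity affirmative tsing- (before vowel 'e') → tsingewkhi.
Vowel deletion: no change.
Nasal assimilation: no change.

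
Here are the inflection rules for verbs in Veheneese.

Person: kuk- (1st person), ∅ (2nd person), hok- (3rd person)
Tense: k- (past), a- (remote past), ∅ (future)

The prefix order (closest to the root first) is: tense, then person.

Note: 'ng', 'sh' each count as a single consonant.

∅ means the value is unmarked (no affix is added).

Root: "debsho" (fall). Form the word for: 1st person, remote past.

kukadebsho

Attach tense remote past a- → adebsho.
Attach person 1st person kuk- → kukadebsho.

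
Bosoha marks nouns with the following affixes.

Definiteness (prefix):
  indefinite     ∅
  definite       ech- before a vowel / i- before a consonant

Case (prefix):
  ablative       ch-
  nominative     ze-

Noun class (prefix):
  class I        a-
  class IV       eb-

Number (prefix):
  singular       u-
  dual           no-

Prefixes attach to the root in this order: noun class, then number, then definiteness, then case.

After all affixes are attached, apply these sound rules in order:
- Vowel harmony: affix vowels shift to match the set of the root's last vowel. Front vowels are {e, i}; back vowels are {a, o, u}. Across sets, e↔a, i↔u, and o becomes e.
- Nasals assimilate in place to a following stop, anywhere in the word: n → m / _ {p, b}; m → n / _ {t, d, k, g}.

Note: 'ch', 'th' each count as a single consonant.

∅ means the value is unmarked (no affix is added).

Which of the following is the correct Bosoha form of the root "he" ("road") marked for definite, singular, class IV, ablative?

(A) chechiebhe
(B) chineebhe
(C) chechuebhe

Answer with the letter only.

Attach noun class class IV eb- → ebhe.
Attach number singular u- → uebhe.
Attach definiteness definite ech- (before vowel 'u') → echuebhe.
Attach case ablative ch- → chechuebhe.
Apply vowel harmony: chechuebhe → chechiebhe.
Nasal assimilation: no change.
So the correct form is chechiebhe, option (A).
(B) chineebhe is wrong: it uses dual instead of singular for number.
(C) chechuebhe is wrong: it fails to apply the sound rule(s).

A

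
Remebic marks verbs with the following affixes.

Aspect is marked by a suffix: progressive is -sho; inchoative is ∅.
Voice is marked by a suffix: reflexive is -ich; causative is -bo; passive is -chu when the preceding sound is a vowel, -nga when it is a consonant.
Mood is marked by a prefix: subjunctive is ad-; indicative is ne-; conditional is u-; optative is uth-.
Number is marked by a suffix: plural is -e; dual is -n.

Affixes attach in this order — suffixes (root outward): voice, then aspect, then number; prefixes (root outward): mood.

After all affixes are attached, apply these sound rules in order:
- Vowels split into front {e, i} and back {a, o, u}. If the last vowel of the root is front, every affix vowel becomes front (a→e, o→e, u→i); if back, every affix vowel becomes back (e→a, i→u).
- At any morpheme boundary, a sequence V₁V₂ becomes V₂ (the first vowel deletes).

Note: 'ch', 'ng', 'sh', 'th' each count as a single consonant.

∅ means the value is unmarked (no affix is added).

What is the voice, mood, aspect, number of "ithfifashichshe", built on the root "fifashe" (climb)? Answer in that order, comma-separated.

reflexive, optative, progressive, plural

Segment: uth-fifashe-ich-sho-e.
voice: -ich → reflexive.
mood: uth- → optative.
aspect: -sho → progressive.
number: -e → plural.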